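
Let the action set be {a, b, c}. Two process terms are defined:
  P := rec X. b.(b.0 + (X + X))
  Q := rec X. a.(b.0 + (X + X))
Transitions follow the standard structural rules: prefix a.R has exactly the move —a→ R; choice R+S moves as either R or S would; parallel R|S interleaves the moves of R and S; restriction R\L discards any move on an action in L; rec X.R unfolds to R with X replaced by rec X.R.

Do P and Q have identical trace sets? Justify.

traces(P) ≠ traces(Q) — witness ⟨b⟩

Reachable graph of P (3 states):
  m0 = rec X. b.(b.0 + (X + X)) has moves —b→ m1
  m1 = b.0 + ((rec X. b.(b.0 + (X + X))) + (rec X. b.(b.0 + (X + X)))) has moves —b→ m1, —b→ m2
  m2 = 0 has moves stopped
Reachable graph of Q (3 states):
  n0 = rec X. a.(b.0 + (X + X)) has moves —a→ n1
  n1 = b.0 + ((rec X. a.(b.0 + (X + X))) + (rec X. a.(b.0 + (X + X)))) has moves —a→ n1, —b→ n2
  n2 = 0 has moves stopped
Trace ⟨b⟩ through P, begin at {m0}:
  after b @ step 1: {m1}
  ✓ P
Trace ⟨b⟩ through Q, begin at {n0}:
  after b @ step 1: ∅  — Q cannot continue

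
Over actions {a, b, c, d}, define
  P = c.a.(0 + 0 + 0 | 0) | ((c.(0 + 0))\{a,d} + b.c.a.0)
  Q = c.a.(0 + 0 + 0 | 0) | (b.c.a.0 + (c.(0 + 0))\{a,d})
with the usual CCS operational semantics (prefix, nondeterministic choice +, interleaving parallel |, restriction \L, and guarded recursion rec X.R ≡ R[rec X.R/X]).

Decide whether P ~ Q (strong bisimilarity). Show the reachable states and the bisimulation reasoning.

P ~ Q

P's transition system — 15 states:
  m0 = c.a.(0 + 0 + 0 | 0) | ((c.(0 + 0))\{a,d} + b.c.a.0) ⊢ ··b··> m1, ··c··> m2, ··c··> m3
  m1 = c.a.(0 + 0 + 0 | 0) | c.a.0 ⊢ ··c··> m4, ··c··> m5
  m2 = a.(0 + 0 + 0 | 0) | ((c.(0 + 0))\{a,d} + b.c.a.0) ⊢ ··a··> m6, ··b··> m4, ··c··> m7
  m3 = c.a.(0 + 0 + 0 | 0) | (0 + 0)\{a,d} ⊢ ··c··> m7
  m4 = a.(0 + 0 + 0 | 0) | c.a.0 ⊢ ··a··> m8, ··c··> m9
  m5 = c.a.(0 + 0 + 0 | 0) | a.0 ⊢ ··a··> m10, ··c··> m9
  m6 = (0 + 0 + 0 | 0) | ((c.(0 + 0))\{a,d} + b.c.a.0) ⊢ ··b··> m8, ··c··> m11
  m7 = a.(0 + 0 + 0 | 0) | (0 + 0)\{a,d} ⊢ ··a··> m11
  m8 = (0 + 0 + 0 | 0) | c.a.0 ⊢ ··c··> m12
  m9 = a.(0 + 0 + 0 | 0) | a.0 ⊢ ··a··> m12, ··a··> m13
  m10 = c.a.(0 + 0 + 0 | 0) | 0 ⊢ ··c··> m13
  m11 = (0 + 0 + 0 | 0) | (0 + 0)\{a,d} ⊢ stopped
  m12 = (0 + 0 + 0 | 0) | a.0 ⊢ ··a··> m14
  m13 = a.(0 + 0 + 0 | 0) | 0 ⊢ ··a··> m14
  m14 = (0 + 0 + 0 | 0) | 0 ⊢ stopped
Q's transition system — 15 states:
  n0 = c.a.(0 + 0 + 0 | 0) | (b.c.a.0 + (c.(0 + 0))\{a,d}) ⊢ ··b··> n1, ··c··> n2, ··c··> n3
  n1 = c.a.(0 + 0 + 0 | 0) | c.a.0 ⊢ ··c··> n4, ··c··> n5
  n2 = a.(0 + 0 + 0 | 0) | (b.c.a.0 + (c.(0 + 0))\{a,d}) ⊢ ··a··> n6, ··b··> n4, ··c··> n7
  n3 = c.a.(0 + 0 + 0 | 0) | (0 + 0)\{a,d} ⊢ ··c··> n7
  n4 = a.(0 + 0 + 0 | 0) | c.a.0 ⊢ ··a··> n8, ··c··> n9
  n5 = c.a.(0 + 0 + 0 | 0) | a.0 ⊢ ··a··> n10, ··c··> n9
  n6 = (0 + 0 + 0 | 0) | (b.c.a.0 + (c.(0 + 0))\{a,d}) ⊢ ··b··> n8, ··c··> n11
  n7 = a.(0 + 0 + 0 | 0) | (0 + 0)\{a,d} ⊢ ··a··> n11
  n8 = (0 + 0 + 0 | 0) | c.a.0 ⊢ ··c··> n12
  n9 = a.(0 + 0 + 0 | 0) | a.0 ⊢ ··a··> n12, ··a··> n13
  n10 = c.a.(0 + 0 + 0 | 0) | 0 ⊢ ··c··> n13
  n11 = (0 + 0 + 0 | 0) | (0 + 0)\{a,d} ⊢ stopped
  n12 = (0 + 0 + 0 | 0) | a.0 ⊢ ··a··> n14
  n13 = a.(0 + 0 + 0 | 0) | 0 ⊢ ··a··> n14
  n14 = (0 + 0 + 0 | 0) | 0 ⊢ stopped
Coarsest stable partition (strong bisimilarity classes):
  B0 = {m0, n0}
  B1 = {m10, m3, m8, n10, n3, n8}
  B2 = {m12, m13, m7, n12, n13, n7}
  B3 = {m11, m14, n11, n14}
  B4 = {m1, n1}
  B5 = {m4, m5, n4, n5}
  B6 = {m9, n9}
  B7 = {m2, n2}
  B8 = {m6, n6}
m0 ∈ B0, n0 ∈ B0 → same block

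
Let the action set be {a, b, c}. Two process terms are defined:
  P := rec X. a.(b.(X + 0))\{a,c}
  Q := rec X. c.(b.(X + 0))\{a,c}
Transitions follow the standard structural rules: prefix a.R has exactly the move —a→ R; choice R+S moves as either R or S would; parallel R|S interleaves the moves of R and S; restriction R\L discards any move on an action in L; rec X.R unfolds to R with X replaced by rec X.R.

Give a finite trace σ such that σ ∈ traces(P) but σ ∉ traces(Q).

a

LTS(P): 3 reachable states
  p0 = rec X. a.(b.(X + 0))\{a,c} | —a→ p1
  p1 = (b.((rec X. a.(b.(X + 0))\{a,c}) + 0))\{a,c} | —b→ p2
  p2 = ((rec X. a.(b.(X + 0))\{a,c}) + 0)\{a,c} | (no moves)
LTS(Q): 3 reachable states
  q0 = rec X. c.(b.(X + 0))\{a,c} | —c→ q1
  q1 = (b.((rec X. c.(b.(X + 0))\{a,c}) + 0))\{a,c} | —b→ q2
  q2 = ((rec X. c.(b.(X + 0))\{a,c}) + 0)\{a,c} | (no moves)
Run σ = ⟨a⟩ on P: start {p0}
  after a @ step 1: {p1}
  ✓ P
Run σ = ⟨a⟩ on Q: start {q0}
  after a @ step 1: ∅  — Q cannot continue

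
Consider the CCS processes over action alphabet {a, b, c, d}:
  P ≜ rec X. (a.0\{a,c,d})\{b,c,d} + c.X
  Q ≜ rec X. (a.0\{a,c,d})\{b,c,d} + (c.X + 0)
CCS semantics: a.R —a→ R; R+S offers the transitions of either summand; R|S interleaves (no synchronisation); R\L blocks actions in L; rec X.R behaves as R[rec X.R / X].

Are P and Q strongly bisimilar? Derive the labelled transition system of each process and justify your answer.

P ~ Q

P's transition system — 2 states:
  p0 = rec X. (a.0\{a,c,d})\{b,c,d} + c.X → ··a··> p1, ··c··> p0
  p1 = 0\{a,c,d}\{b,c,d} → deadlocked
Q's transition system — 2 states:
  q0 = rec X. (a.0\{a,c,d})\{b,c,d} + (c.X + 0) → ··a··> q1, ··c··> q0
  q1 = 0\{a,c,d}\{b,c,d} → deadlocked
Coarsest stable partition (strong bisimilarity classes):
  B0 = {p0, q0}
  B1 = {p1, q1}
p0 ∈ B0, q0 ∈ B0 → same block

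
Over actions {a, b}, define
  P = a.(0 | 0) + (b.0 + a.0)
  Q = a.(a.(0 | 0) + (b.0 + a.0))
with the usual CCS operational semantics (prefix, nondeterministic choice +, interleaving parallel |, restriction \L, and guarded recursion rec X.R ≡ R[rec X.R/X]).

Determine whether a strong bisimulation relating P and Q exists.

P's transition system — 3 states:
  u0 = a.(0 | 0) + (b.0 + a.0) → —a→ u1, —a→ u2, —b→ u1
  u1 = 0 → ∅
  u2 = 0 | 0 → ∅
Q's transition system — 4 states:
  v0 = a.(a.(0 | 0) + (b.0 + a.0)) → —a→ v1
  v1 = a.(0 | 0) + (b.0 + a.0) → —a→ v2, —a→ v3, —b→ v2
  v2 = 0 → ∅
  v3 = 0 | 0 → ∅
Coarsest stable partition (strong bisimilarity classes):
  B0 = {u0, v1}
  B1 = {u1, u2, v2, v3}
  B2 = {v0}
u0 ∈ B0, v0 ∈ B2 → different blocks

NO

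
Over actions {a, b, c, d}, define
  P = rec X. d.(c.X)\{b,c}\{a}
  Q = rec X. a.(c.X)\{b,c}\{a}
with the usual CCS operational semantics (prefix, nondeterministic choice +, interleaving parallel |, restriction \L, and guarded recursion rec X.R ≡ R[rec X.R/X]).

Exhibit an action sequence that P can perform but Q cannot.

d

Reachable graph of P (2 states):
  s0 = rec X. d.(c.X)\{b,c}\{a} → —d→ s1
  s1 = (c.(rec X. d.(c.X)\{b,c}\{a}))\{b,c}\{a} → stopped
Reachable graph of Q (2 states):
  t0 = rec X. a.(c.X)\{b,c}\{a} → —a→ t1
  t1 = (c.(rec X. a.(c.X)\{b,c}\{a}))\{b,c}\{a} → stopped
Executing d from P (initial set {s0}):
  after d @ step 1: {s1}
  ✓ P
Executing d from Q (initial set {t0}):
  after d @ step 1: no successor for Q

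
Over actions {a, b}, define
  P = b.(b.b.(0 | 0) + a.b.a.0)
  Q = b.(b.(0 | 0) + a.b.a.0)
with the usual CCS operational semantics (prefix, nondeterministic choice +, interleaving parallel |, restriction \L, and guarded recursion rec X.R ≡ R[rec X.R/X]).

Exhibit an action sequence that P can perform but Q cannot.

Reachable graph of P (7 states):
  s0 = b.(b.b.(0 | 0) + a.b.a.0) has moves ··b··> s1
  s1 = b.b.(0 | 0) + a.b.a.0 has moves ··a··> s2, ··b··> s3
  s2 = b.a.0 has moves ··b··> s4
  s3 = b.(0 | 0) has moves ··b··> s5
  s4 = a.0 has moves ··a··> s6
  s5 = 0 | 0 has moves stopped
  s6 = 0 has moves stopped
Reachable graph of Q (6 states):
  t0 = b.(b.(0 | 0) + a.b.a.0) has moves ··b··> t1
  t1 = b.(0 | 0) + a.b.a.0 has moves ··a··> t2, ··b··> t3
  t2 = b.a.0 has moves ··b··> t4
  t3 = 0 | 0 has moves stopped
  t4 = a.0 has moves ··a··> t5
  t5 = 0 has moves stopped
Run σ = ⟨bbb⟩ on P: start {s0}
  step 1 (b): {s1}
  step 2 (b): {s3}
  step 3 (b): {s5}
  — P admits the full trace.
Run σ = ⟨bbb⟩ on Q: start {t0}
  step 1 (b): {t1}
  step 2 (b): {t3}
  step 3 (b): ∅  — Q cannot continue

bbb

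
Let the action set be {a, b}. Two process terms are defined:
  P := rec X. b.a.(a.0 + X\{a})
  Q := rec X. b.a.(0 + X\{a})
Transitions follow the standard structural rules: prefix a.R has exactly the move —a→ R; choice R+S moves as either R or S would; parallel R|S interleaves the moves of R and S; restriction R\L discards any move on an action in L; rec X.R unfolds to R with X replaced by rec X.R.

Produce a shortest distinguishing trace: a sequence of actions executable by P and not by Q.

Reachable graph of P (5 states):
  u0 = rec X. b.a.(a.0 + X\{a}) → —b→ u1
  u1 = a.(a.0 + (rec X. b.a.(a.0 + X\{a}))\{a}) → —a→ u2
  u2 = a.0 + (rec X. b.a.(a.0 + X\{a}))\{a} → —a→ u3, —b→ u4
  u3 = 0 → stopped
  u4 = (a.(a.0 + (rec X. b.a.(a.0 + X\{a}))\{a}))\{a} → stopped
Reachable graph of Q (4 states):
  v0 = rec X. b.a.(0 + X\{a}) → —b→ v1
  v1 = a.(0 + (rec X. b.a.(0 + X\{a}))\{a}) → —a→ v2
  v2 = 0 + (rec X. b.a.(0 + X\{a}))\{a} → —b→ v3
  v3 = (a.(0 + (rec X. b.a.(0 + X\{a}))\{a}))\{a} → stopped
Executing baa from P (initial set {u0}):
  after b @ step 1: {u1}
  after a @ step 2: {u2}
  after a @ step 3: {u3}
  P completes σ.
Executing baa from Q (initial set {v0}):
  after b @ step 1: {v1}
  after a @ step 2: {v2}
  after a @ step 3: ∅  — Q cannot continue

baa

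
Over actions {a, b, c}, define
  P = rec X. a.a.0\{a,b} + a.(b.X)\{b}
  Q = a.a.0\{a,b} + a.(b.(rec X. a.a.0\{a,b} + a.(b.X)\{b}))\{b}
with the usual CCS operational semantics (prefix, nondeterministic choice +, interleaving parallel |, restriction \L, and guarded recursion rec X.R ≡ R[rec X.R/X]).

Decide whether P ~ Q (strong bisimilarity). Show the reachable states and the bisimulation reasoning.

LTS(P): 4 reachable states
  s0 = rec X. a.a.0\{a,b} + a.(b.X)\{b} has moves ··a··> s1, ··a··> s2
  s1 = (b.(rec X. a.a.0\{a,b} + a.(b.X)\{b}))\{b} has moves deadlocked
  s2 = a.0\{a,b} has moves ··a··> s3
  s3 = 0\{a,b} has moves deadlocked
LTS(Q): 4 reachable states
  t0 = a.a.0\{a,b} + a.(b.(rec X. a.a.0\{a,b} + a.(b.X)\{b}))\{b} has moves ··a··> t1, ··a··> t2
  t1 = (b.(rec X. a.a.0\{a,b} + a.(b.X)\{b}))\{b} has moves deadlocked
  t2 = a.0\{a,b} has moves ··a··> t3
  t3 = 0\{a,b} has moves deadlocked
Bisimilarity quotient blocks:
  B0 = {s0, t0}
  B1 = {s1, s3, t1, t3}
  B2 = {s2, t2}
s0 ∈ B0, t0 ∈ B0 → same block

bisimilar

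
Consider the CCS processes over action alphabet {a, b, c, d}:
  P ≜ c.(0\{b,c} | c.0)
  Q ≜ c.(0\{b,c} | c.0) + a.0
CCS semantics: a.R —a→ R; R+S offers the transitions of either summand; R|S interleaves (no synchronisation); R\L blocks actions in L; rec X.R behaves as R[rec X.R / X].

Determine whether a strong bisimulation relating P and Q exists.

not bisimilar

LTS(P): 3 reachable states
  m0 = c.(0\{b,c} | c.0) ⊢ --c--▸ m1
  m1 = 0\{b,c} | c.0 ⊢ --c--▸ m2
  m2 = 0\{b,c} | 0 ⊢ (no moves)
LTS(Q): 4 reachable states
  n0 = c.(0\{b,c} | c.0) + a.0 ⊢ --a--▸ n1, --c--▸ n2
  n1 = 0 ⊢ (no moves)
  n2 = 0\{b,c} | c.0 ⊢ --c--▸ n3
  n3 = 0\{b,c} | 0 ⊢ (no moves)
Coarsest stable partition (strong bisimilarity classes):
  B0 = {m0}
  B1 = {m1, n2}
  B2 = {m2, n1, n3}
  B3 = {n0}
m0 ∈ B0, n0 ∈ B3 → different blocks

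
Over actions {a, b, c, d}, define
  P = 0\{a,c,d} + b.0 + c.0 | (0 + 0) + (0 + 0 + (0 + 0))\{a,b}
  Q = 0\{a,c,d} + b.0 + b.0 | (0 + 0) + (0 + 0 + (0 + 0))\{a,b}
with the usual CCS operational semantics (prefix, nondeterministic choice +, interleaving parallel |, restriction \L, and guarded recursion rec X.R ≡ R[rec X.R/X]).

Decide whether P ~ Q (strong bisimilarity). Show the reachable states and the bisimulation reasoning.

LTS(P): 3 reachable states
  s0 = 0\{a,c,d} + b.0 + c.0 | (0 + 0) + (0 + 0 + (0 + 0))\{a,b} has moves =b=> s1, =c=> s2
  s1 = 0 has moves stopped
  s2 = 0 | (0 + 0) has moves stopped
LTS(Q): 3 reachable states
  t0 = 0\{a,c,d} + b.0 + b.0 | (0 + 0) + (0 + 0 + (0 + 0))\{a,b} has moves =b=> t1, =b=> t2
  t1 = 0 has moves stopped
  t2 = 0 | (0 + 0) has moves stopped
Partition-refinement fixed point:
  B0 = {s0}
  B1 = {s1, s2, t1, t2}
  B2 = {t0}
s0 ∈ B0, t0 ∈ B2 → different blocks

P ≁ Q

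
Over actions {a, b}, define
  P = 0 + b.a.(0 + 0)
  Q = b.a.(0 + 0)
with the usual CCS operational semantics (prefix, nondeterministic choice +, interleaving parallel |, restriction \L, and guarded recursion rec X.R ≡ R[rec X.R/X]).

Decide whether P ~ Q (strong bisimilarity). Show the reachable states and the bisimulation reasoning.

Reachable graph of P (3 states):
  p0 = 0 + b.a.(0 + 0) → ··b··> p1
  p1 = a.(0 + 0) → ··a··> p2
  p2 = 0 + 0 → stopped
Reachable graph of Q (3 states):
  q0 = b.a.(0 + 0) → ··b··> q1
  q1 = a.(0 + 0) → ··a··> q2
  q2 = 0 + 0 → stopped
Coarsest stable partition (strong bisimilarity classes):
  B0 = {p0, q0}
  B1 = {p1, q1}
  B2 = {p2, q2}
p0 ∈ B0, q0 ∈ B0 → same block

bisimilar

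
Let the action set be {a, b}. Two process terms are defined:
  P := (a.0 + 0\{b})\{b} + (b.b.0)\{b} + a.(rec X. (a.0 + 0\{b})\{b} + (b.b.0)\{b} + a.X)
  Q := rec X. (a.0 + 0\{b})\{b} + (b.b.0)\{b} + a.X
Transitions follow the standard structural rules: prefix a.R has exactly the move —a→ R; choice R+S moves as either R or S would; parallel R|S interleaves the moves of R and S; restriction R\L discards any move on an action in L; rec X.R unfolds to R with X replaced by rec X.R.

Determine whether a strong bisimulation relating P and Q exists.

bisimilar

P's transition system — 3 states:
  u0 = (a.0 + 0\{b})\{b} + (b.b.0)\{b} + a.(rec X. (a.0 + 0\{b})\{b} + (b.b.0)\{b} + a.X) ⊢ —a→ u1, —a→ u2
  u1 = 0\{b} ⊢ (no moves)
  u2 = rec X. (a.0 + 0\{b})\{b} + (b.b.0)\{b} + a.X ⊢ —a→ u1, —a→ u2
Q's transition system — 2 states:
  v0 = rec X. (a.0 + 0\{b})\{b} + (b.b.0)\{b} + a.X ⊢ —a→ v0, —a→ v1
  v1 = 0\{b} ⊢ (no moves)
Coarsest stable partition (strong bisimilarity classes):
  B0 = {u0, u2, v0}
  B1 = {u1, v1}
u0 ∈ B0, v0 ∈ B0 → same block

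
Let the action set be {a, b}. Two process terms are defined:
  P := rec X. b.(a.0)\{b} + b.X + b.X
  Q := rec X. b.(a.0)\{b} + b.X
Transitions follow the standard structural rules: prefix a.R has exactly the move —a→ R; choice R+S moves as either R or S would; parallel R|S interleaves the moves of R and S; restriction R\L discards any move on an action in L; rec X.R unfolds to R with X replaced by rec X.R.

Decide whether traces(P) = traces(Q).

traces(P) = traces(Q)

LTS(P): 3 reachable states
  s0 = rec X. b.(a.0)\{b} + b.X + b.X → —b→ s0, —b→ s1
  s1 = (a.0)\{b} → —a→ s2
  s2 = 0\{b} → (no moves)
LTS(Q): 3 reachable states
  t0 = rec X. b.(a.0)\{b} + b.X → —b→ t0, —b→ t1
  t1 = (a.0)\{b} → —a→ t2
  t2 = 0\{b} → (no moves)
Bisimilarity quotient blocks:
  B0 = {s0, t0}
  B1 = {s1, t1}
  B2 = {s2, t2}
s0 ∈ B0, t0 ∈ B0 → same block
Bisimilar ⇒ trace-equivalent.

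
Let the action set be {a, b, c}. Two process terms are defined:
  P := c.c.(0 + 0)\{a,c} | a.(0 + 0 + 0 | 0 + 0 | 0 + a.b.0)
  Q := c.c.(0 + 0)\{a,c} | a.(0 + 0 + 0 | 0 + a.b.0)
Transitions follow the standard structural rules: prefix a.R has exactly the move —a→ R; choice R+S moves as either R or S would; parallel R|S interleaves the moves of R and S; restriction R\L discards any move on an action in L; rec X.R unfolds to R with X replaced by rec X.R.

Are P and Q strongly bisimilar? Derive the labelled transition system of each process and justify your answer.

YES

P's transition system — 12 states:
  p0 = c.c.(0 + 0)\{a,c} | a.(0 + 0 + 0 | 0 + 0 | 0 + a.b.0) → =a=> p1, =c=> p2
  p1 = c.c.(0 + 0)\{a,c} | (0 + 0 + 0 | 0 + 0 | 0 + a.b.0) → =a=> p3, =c=> p4
  p2 = c.(0 + 0)\{a,c} | a.(0 + 0 + 0 | 0 + 0 | 0 + a.b.0) → =a=> p4, =c=> p5
  p3 = c.c.(0 + 0)\{a,c} | b.0 → =b=> p6, =c=> p7
  p4 = c.(0 + 0)\{a,c} | (0 + 0 + 0 | 0 + 0 | 0 + a.b.0) → =a=> p7, =c=> p8
  p5 = (0 + 0)\{a,c} | a.(0 + 0 + 0 | 0 + 0 | 0 + a.b.0) → =a=> p8
  p6 = c.c.(0 + 0)\{a,c} | 0 → =c=> p9
  p7 = c.(0 + 0)\{a,c} | b.0 → =b=> p9, =c=> p10
  p8 = (0 + 0)\{a,c} | (0 + 0 + 0 | 0 + 0 | 0 + a.b.0) → =a=> p10
  p9 = c.(0 + 0)\{a,c} | 0 → =c=> p11
  p10 = (0 + 0)\{a,c} | b.0 → =b=> p11
  p11 = (0 + 0)\{a,c} | 0 → deadlocked
Q's transition system — 12 states:
  q0 = c.c.(0 + 0)\{a,c} | a.(0 + 0 + 0 | 0 + a.b.0) → =a=> q1, =c=> q2
  q1 = c.c.(0 + 0)\{a,c} | (0 + 0 + 0 | 0 + a.b.0) → =a=> q3, =c=> q4
  q2 = c.(0 + 0)\{a,c} | a.(0 + 0 + 0 | 0 + a.b.0) → =a=> q4, =c=> q5
  q3 = c.c.(0 + 0)\{a,c} | b.0 → =b=> q6, =c=> q7
  q4 = c.(0 + 0)\{a,c} | (0 + 0 + 0 | 0 + a.b.0) → =a=> q7, =c=> q8
  q5 = (0 + 0)\{a,c} | a.(0 + 0 + 0 | 0 + a.b.0) → =a=> q8
  q6 = c.c.(0 + 0)\{a,c} | 0 → =c=> q9
  q7 = c.(0 + 0)\{a,c} | b.0 → =b=> q9, =c=> q10
  q8 = (0 + 0)\{a,c} | (0 + 0 + 0 | 0 + a.b.0) → =a=> q10
  q9 = c.(0 + 0)\{a,c} | 0 → =c=> q11
  q10 = (0 + 0)\{a,c} | b.0 → =b=> q11
  q11 = (0 + 0)\{a,c} | 0 → deadlocked
Bisimilarity quotient blocks:
  B0 = {p0, q0}
  B1 = {p2, q2}
  B2 = {p4, q4}
  B3 = {p7, q7}
  B4 = {p10, q10}
  B5 = {p11, q11}
  B6 = {p9, q9}
  B7 = {p8, q8}
  B8 = {p5, q5}
  B9 = {p1, q1}
  B10 = {p3, q3}
  B11 = {p6, q6}
p0 ∈ B0, q0 ∈ B0 → same block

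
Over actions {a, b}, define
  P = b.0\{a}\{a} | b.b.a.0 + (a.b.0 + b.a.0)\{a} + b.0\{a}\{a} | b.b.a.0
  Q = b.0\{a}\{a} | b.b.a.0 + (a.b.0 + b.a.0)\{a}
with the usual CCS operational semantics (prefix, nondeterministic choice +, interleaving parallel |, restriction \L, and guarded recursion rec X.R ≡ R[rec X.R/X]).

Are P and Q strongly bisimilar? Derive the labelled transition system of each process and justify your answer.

bisimilar

LTS(P): 9 reachable states
  s0 = b.0\{a}\{a} | b.b.a.0 + (a.b.0 + b.a.0)\{a} + b.0\{a}\{a} | b.b.a.0 ⊢ —b→ s1, —b→ s2, —b→ s3
  s1 = (a.0)\{a} ⊢ (no moves)
  s2 = 0\{a}\{a} | b.b.a.0 ⊢ —b→ s4
  s3 = b.0\{a}\{a} | b.a.0 ⊢ —b→ s4, —b→ s5
  s4 = 0\{a}\{a} | b.a.0 ⊢ —b→ s6
  s5 = b.0\{a}\{a} | a.0 ⊢ —a→ s7, —b→ s6
  s6 = 0\{a}\{a} | a.0 ⊢ —a→ s8
  s7 = b.0\{a}\{a} | 0 ⊢ —b→ s8
  s8 = 0\{a}\{a} | 0 ⊢ (no moves)
LTS(Q): 9 reachable states
  t0 = b.0\{a}\{a} | b.b.a.0 + (a.b.0 + b.a.0)\{a} ⊢ —b→ t1, —b→ t2, —b→ t3
  t1 = (a.0)\{a} ⊢ (no moves)
  t2 = 0\{a}\{a} | b.b.a.0 ⊢ —b→ t4
  t3 = b.0\{a}\{a} | b.a.0 ⊢ —b→ t4, —b→ t5
  t4 = 0\{a}\{a} | b.a.0 ⊢ —b→ t6
  t5 = b.0\{a}\{a} | a.0 ⊢ —a→ t7, —b→ t6
  t6 = 0\{a}\{a} | a.0 ⊢ —a→ t8
  t7 = b.0\{a}\{a} | 0 ⊢ —b→ t8
  t8 = 0\{a}\{a} | 0 ⊢ (no moves)
Bisimilarity quotient blocks:
  B0 = {s0, t0}
  B1 = {s3, t3}
  B2 = {s5, t5}
  B3 = {s6, t6}
  B4 = {s1, s8, t1, t8}
  B5 = {s7, t7}
  B6 = {s4, t4}
  B7 = {s2, t2}
s0 ∈ B0, t0 ∈ B0 → same block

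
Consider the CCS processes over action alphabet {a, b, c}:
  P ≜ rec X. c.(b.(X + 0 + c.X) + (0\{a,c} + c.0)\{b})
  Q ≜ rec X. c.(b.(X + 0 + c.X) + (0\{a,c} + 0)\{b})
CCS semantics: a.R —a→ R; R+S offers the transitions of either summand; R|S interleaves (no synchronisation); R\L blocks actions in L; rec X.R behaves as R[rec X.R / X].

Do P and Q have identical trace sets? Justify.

traces(P) ≠ traces(Q) — witness ⟨cc⟩

Reachable graph of P (4 states):
  u0 = rec X. c.(b.(X + 0 + c.X) + (0\{a,c} + c.0)\{b}) :: =c=> u1
  u1 = b.((rec X. c.(b.(X + 0 + c.X) + (0\{a,c} + c.0)\{b})) + 0 + c.(rec X. c.(b.(X + 0 + c.X) + (0\{a,c} + c.0)\{b}))) + (0\{a,c} + c.0)\{b} :: =b=> u2, =c=> u3
  u2 = (rec X. c.(b.(X + 0 + c.X) + (0\{a,c} + c.0)\{b})) + 0 + c.(rec X. c.(b.(X + 0 + c.X) + (0\{a,c} + c.0)\{b})) :: =c=> u0, =c=> u1
  u3 = 0\{b} :: (no moves)
Reachable graph of Q (3 states):
  v0 = rec X. c.(b.(X + 0 + c.X) + (0\{a,c} + 0)\{b}) :: =c=> v1
  v1 = b.((rec X. c.(b.(X + 0 + c.X) + (0\{a,c} + 0)\{b})) + 0 + c.(rec X. c.(b.(X + 0 + c.X) + (0\{a,c} + 0)\{b}))) + (0\{a,c} + 0)\{b} :: =b=> v2
  v2 = (rec X. c.(b.(X + 0 + c.X) + (0\{a,c} + 0)\{b})) + 0 + c.(rec X. c.(b.(X + 0 + c.X) + (0\{a,c} + 0)\{b})) :: =c=> v0, =c=> v1
Run σ = ⟨cc⟩ on P: start {u0}
  after c @ step 1: {u1}
  after c @ step 2: {u3}
  P completes σ.
Run σ = ⟨cc⟩ on Q: start {v0}
  after c @ step 1: {v1}
  after c @ step 2: ∅  — Q cannot continue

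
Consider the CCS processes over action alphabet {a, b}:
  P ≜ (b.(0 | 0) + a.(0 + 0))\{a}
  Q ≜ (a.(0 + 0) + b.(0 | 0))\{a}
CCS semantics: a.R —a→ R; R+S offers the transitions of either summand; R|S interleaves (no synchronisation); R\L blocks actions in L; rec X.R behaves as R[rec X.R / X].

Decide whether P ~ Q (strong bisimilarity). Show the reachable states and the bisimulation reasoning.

bisimilar

LTS(P): 2 reachable states
  s0 = (b.(0 | 0) + a.(0 + 0))\{a} → -b-> s1
  s1 = (0 | 0)\{a} → deadlocked
LTS(Q): 2 reachable states
  t0 = (a.(0 + 0) + b.(0 | 0))\{a} → -b-> t1
  t1 = (0 | 0)\{a} → deadlocked
Partition-refinement fixed point:
  B0 = {s0, t0}
  B1 = {s1, t1}
s0 ∈ B0, t0 ∈ B0 → same block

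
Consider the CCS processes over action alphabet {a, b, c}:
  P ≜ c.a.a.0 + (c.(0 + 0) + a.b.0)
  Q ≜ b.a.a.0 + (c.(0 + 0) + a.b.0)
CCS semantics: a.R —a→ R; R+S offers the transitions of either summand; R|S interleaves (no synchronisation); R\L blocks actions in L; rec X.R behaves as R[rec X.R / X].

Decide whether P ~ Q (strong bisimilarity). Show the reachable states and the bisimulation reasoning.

not bisimilar

LTS(P): 6 reachable states
  u0 = c.a.a.0 + (c.(0 + 0) + a.b.0) has moves --a--▸ u1, --c--▸ u2, --c--▸ u3
  u1 = b.0 has moves --b--▸ u4
  u2 = 0 + 0 has moves ∅
  u3 = a.a.0 has moves --a--▸ u5
  u4 = 0 has moves ∅
  u5 = a.0 has moves --a--▸ u4
LTS(Q): 6 reachable states
  v0 = b.a.a.0 + (c.(0 + 0) + a.b.0) has moves --a--▸ v1, --b--▸ v2, --c--▸ v3
  v1 = b.0 has moves --b--▸ v4
  v2 = a.a.0 has moves --a--▸ v5
  v3 = 0 + 0 has moves ∅
  v4 = 0 has moves ∅
  v5 = a.0 has moves --a--▸ v4
Bisimilarity quotient blocks:
  B0 = {u0}
  B1 = {u3, v2}
  B2 = {u5, v5}
  B3 = {u2, u4, v3, v4}
  B4 = {u1, v1}
  B5 = {v0}
u0 ∈ B0, v0 ∈ B5 → different blocks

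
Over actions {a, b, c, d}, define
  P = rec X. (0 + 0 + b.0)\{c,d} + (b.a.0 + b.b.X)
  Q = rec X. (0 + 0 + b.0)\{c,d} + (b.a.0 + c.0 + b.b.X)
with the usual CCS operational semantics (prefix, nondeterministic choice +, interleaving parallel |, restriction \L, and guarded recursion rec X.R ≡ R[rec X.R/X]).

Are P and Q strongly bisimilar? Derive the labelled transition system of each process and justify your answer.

not bisimilar

LTS(P): 5 reachable states
  m0 = rec X. (0 + 0 + b.0)\{c,d} + (b.a.0 + b.b.X) :: --b--▸ m1, --b--▸ m2, --b--▸ m3
  m1 = 0\{c,d} :: deadlocked
  m2 = a.0 :: --a--▸ m4
  m3 = b.(rec X. (0 + 0 + b.0)\{c,d} + (b.a.0 + b.b.X)) :: --b--▸ m0
  m4 = 0 :: deadlocked
LTS(Q): 5 reachable states
  n0 = rec X. (0 + 0 + b.0)\{c,d} + (b.a.0 + c.0 + b.b.X) :: --b--▸ n1, --b--▸ n2, --b--▸ n3, --c--▸ n4
  n1 = 0\{c,d} :: deadlocked
  n2 = a.0 :: --a--▸ n4
  n3 = b.(rec X. (0 + 0 + b.0)\{c,d} + (b.a.0 + c.0 + b.b.X)) :: --b--▸ n0
  n4 = 0 :: deadlocked
Coarsest stable partition (strong bisimilarity classes):
  B0 = {m0}
  B1 = {m1, m4, n1, n4}
  B2 = {m3}
  B3 = {m2, n2}
  B4 = {n0}
  B5 = {n3}
m0 ∈ B0, n0 ∈ B4 → different blocks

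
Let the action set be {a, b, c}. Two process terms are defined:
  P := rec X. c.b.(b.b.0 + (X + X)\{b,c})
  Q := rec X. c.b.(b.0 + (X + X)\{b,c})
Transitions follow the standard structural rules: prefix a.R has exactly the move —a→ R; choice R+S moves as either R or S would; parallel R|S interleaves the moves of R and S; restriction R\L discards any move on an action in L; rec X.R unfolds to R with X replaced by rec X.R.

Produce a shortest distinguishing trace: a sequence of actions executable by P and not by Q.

P's transition system — 5 states:
  u0 = rec X. c.b.(b.b.0 + (X + X)\{b,c}) | --c--▸ u1
  u1 = b.(b.b.0 + ((rec X. c.b.(b.b.0 + (X + X)\{b,c})) + (rec X. c.b.(b.b.0 + (X + X)\{b,c})))\{b,c}) | --b--▸ u2
  u2 = b.b.0 + ((rec X. c.b.(b.b.0 + (X + X)\{b,c})) + (rec X. c.b.(b.b.0 + (X + X)\{b,c})))\{b,c} | --b--▸ u3
  u3 = b.0 | --b--▸ u4
  u4 = 0 | ·
Q's transition system — 4 states:
  v0 = rec X. c.b.(b.0 + (X + X)\{b,c}) | --c--▸ v1
  v1 = b.(b.0 + ((rec X. c.b.(b.0 + (X + X)\{b,c})) + (rec X. c.b.(b.0 + (X + X)\{b,c})))\{b,c}) | --b--▸ v2
  v2 = b.0 + ((rec X. c.b.(b.0 + (X + X)\{b,c})) + (rec X. c.b.(b.0 + (X + X)\{b,c})))\{b,c} | --b--▸ v3
  v3 = 0 | ·
Executing cbbb from P (initial set {u0}):
  after c @ step 1: {u1}
  after b @ step 2: {u2}
  after b @ step 3: {u3}
  after b @ step 4: {u4}
  ✓ P
Executing cbbb from Q (initial set {v0}):
  after c @ step 1: {v1}
  after b @ step 2: {v2}
  after b @ step 3: {v3}
  after b @ step 4: ∅ (Q stuck)

cbbb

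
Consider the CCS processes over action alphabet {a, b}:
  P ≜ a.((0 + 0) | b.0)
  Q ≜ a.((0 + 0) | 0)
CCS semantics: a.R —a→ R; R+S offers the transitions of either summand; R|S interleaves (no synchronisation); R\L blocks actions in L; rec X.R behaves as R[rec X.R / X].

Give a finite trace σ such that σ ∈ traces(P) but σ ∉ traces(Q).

ab

LTS(P): 3 reachable states
  m0 = a.((0 + 0) | b.0) → -a-> m1
  m1 = (0 + 0) | b.0 → -b-> m2
  m2 = (0 + 0) | 0 → (no moves)
LTS(Q): 2 reachable states
  n0 = a.((0 + 0) | 0) → -a-> n1
  n1 = (0 + 0) | 0 → (no moves)
Trace ⟨ab⟩ through P, begin at {m0}:
  [1] a ⇒ {m1}
  [2] b ⇒ {m2}
  ✓ P
Trace ⟨ab⟩ through Q, begin at {n0}:
  [1] a ⇒ {n1}
  [2] b ⇒ no successor for Q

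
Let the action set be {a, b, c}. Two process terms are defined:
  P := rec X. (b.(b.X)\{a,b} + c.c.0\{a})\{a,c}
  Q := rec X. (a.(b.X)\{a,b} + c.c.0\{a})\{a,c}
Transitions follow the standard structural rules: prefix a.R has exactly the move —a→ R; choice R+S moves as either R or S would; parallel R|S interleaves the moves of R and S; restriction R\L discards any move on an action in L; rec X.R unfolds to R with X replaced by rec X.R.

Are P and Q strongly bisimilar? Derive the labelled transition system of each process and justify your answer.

P ≁ Q

P's transition system — 2 states:
  m0 = rec X. (b.(b.X)\{a,b} + c.c.0\{a})\{a,c} :: ··b··> m1
  m1 = (b.(rec X. (b.(b.X)\{a,b} + c.c.0\{a})\{a,c}))\{a,b}\{a,c} :: ∅
Q's transition system — 1 states:
  n0 = rec X. (a.(b.X)\{a,b} + c.c.0\{a})\{a,c} :: ∅
Coarsest stable partition (strong bisimilarity classes):
  B0 = {m0}
  B1 = {m1, n0}
m0 ∈ B0, n0 ∈ B1 → different blocks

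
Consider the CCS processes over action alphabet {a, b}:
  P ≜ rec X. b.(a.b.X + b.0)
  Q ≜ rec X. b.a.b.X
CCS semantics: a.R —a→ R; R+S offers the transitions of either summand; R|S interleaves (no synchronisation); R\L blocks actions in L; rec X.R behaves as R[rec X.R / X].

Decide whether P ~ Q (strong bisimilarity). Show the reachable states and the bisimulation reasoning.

P's transition system — 4 states:
  s0 = rec X. b.(a.b.X + b.0) | --b--▸ s1
  s1 = a.b.(rec X. b.(a.b.X + b.0)) + b.0 | --a--▸ s2, --b--▸ s3
  s2 = b.(rec X. b.(a.b.X + b.0)) | --b--▸ s0
  s3 = 0 | ·
Q's transition system — 3 states:
  t0 = rec X. b.a.b.X | --b--▸ t1
  t1 = a.b.(rec X. b.a.b.X) | --a--▸ t2
  t2 = b.(rec X. b.a.b.X) | --b--▸ t0
Coarsest stable partition (strong bisimilarity classes):
  B0 = {s0}
  B1 = {s1}
  B2 = {s3}
  B3 = {s2}
  B4 = {t0}
  B5 = {t1}
  B6 = {t2}
s0 ∈ B0, t0 ∈ B4 → different blocks

not bisimilar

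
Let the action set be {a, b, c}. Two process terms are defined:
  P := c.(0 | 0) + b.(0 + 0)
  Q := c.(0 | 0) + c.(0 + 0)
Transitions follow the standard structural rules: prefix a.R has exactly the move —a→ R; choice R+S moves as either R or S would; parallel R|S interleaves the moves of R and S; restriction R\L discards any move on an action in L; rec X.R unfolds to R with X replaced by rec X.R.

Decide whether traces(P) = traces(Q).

Reachable graph of P (3 states):
  u0 = c.(0 | 0) + b.(0 + 0) | =b=> u1, =c=> u2
  u1 = 0 + 0 | (no moves)
  u2 = 0 | 0 | (no moves)
Reachable graph of Q (3 states):
  v0 = c.(0 | 0) + c.(0 + 0) | =c=> v1, =c=> v2
  v1 = 0 + 0 | (no moves)
  v2 = 0 | 0 | (no moves)
Run σ = ⟨b⟩ on P: start {u0}
  step 1 (b): {u1}
  — P admits the full trace.
Run σ = ⟨b⟩ on Q: start {v0}
  step 1 (b): no successor for Q

traces(P) ≠ traces(Q) — witness ⟨b⟩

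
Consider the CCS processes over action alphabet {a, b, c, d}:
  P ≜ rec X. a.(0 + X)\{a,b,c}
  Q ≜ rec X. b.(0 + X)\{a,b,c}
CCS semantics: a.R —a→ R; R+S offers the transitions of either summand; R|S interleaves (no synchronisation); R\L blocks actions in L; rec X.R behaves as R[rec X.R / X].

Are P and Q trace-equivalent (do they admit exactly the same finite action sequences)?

Reachable graph of P (2 states):
  s0 = rec X. a.(0 + X)\{a,b,c} → --a--▸ s1
  s1 = (0 + (rec X. a.(0 + X)\{a,b,c}))\{a,b,c} → ∅
Reachable graph of Q (2 states):
  t0 = rec X. b.(0 + X)\{a,b,c} → --b--▸ t1
  t1 = (0 + (rec X. b.(0 + X)\{a,b,c}))\{a,b,c} → ∅
Trace ⟨a⟩ through P, begin at {s0}:
  step 1 (a): {s1}
  P completes σ.
Trace ⟨a⟩ through Q, begin at {t0}:
  step 1 (a): ∅  — Q cannot continue

traces(P) ≠ traces(Q) — witness ⟨a⟩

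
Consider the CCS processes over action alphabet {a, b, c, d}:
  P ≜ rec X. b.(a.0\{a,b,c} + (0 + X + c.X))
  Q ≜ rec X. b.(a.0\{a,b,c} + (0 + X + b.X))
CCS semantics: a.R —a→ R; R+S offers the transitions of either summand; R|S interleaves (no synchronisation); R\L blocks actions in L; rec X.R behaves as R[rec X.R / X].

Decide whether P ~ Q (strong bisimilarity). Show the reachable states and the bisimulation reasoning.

NO

LTS(P): 3 reachable states
  m0 = rec X. b.(a.0\{a,b,c} + (0 + X + c.X)) :: -b-> m1
  m1 = a.0\{a,b,c} + (0 + (rec X. b.(a.0\{a,b,c} + (0 + X + c.X))) + c.(rec X. b.(a.0\{a,b,c} + (0 + X + c.X)))) :: -a-> m2, -b-> m1, -c-> m0
  m2 = 0\{a,b,c} :: ·
LTS(Q): 3 reachable states
  n0 = rec X. b.(a.0\{a,b,c} + (0 + X + b.X)) :: -b-> n1
  n1 = a.0\{a,b,c} + (0 + (rec X. b.(a.0\{a,b,c} + (0 + X + b.X))) + b.(rec X. b.(a.0\{a,b,c} + (0 + X + b.X)))) :: -a-> n2, -b-> n0, -b-> n1
  n2 = 0\{a,b,c} :: ·
Coarsest stable partition (strong bisimilarity classes):
  B0 = {m0}
  B1 = {m1}
  B2 = {m2, n2}
  B3 = {n0}
  B4 = {n1}
m0 ∈ B0, n0 ∈ B3 → different blocks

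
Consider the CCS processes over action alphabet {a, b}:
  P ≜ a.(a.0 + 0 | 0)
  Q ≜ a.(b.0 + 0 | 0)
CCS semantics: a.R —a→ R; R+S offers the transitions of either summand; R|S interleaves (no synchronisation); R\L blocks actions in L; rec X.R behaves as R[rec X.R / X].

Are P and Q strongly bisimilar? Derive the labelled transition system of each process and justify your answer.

LTS(P): 3 reachable states
  s0 = a.(a.0 + 0 | 0) ⊢ --a--▸ s1
  s1 = a.0 + 0 | 0 ⊢ --a--▸ s2
  s2 = 0 ⊢ ·
LTS(Q): 3 reachable states
  t0 = a.(b.0 + 0 | 0) ⊢ --a--▸ t1
  t1 = b.0 + 0 | 0 ⊢ --b--▸ t2
  t2 = 0 ⊢ ·
Coarsest stable partition (strong bisimilarity classes):
  B0 = {s0}
  B1 = {s1}
  B2 = {s2, t2}
  B3 = {t0}
  B4 = {t1}
s0 ∈ B0, t0 ∈ B3 → different blocks

NO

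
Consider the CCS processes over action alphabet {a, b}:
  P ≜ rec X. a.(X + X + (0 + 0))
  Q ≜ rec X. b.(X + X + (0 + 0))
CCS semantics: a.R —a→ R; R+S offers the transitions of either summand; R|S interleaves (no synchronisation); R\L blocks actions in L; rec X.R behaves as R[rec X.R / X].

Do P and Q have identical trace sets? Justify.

LTS(P): 2 reachable states
  p0 = rec X. a.(X + X + (0 + 0)) ⊢ -a-> p1
  p1 = (rec X. a.(X + X + (0 + 0))) + (rec X. a.(X + X + (0 + 0))) + (0 + 0) ⊢ -a-> p1
LTS(Q): 2 reachable states
  q0 = rec X. b.(X + X + (0 + 0)) ⊢ -b-> q1
  q1 = (rec X. b.(X + X + (0 + 0))) + (rec X. b.(X + X + (0 + 0))) + (0 + 0) ⊢ -b-> q1
Trace ⟨a⟩ through P, begin at {p0}:
  step 1 (a): {p1}
  — P admits the full trace.
Trace ⟨a⟩ through Q, begin at {q0}:
  step 1 (a): ∅ (Q stuck)

trace-distinct — witness ⟨a⟩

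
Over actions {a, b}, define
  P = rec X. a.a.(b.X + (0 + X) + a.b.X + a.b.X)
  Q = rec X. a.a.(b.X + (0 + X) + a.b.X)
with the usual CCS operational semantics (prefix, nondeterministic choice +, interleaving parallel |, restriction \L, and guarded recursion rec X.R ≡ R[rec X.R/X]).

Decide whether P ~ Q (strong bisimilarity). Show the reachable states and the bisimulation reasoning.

P ~ Q

LTS(P): 4 reachable states
  p0 = rec X. a.a.(b.X + (0 + X) + a.b.X + a.b.X) ⊢ =a=> p1
  p1 = a.(b.(rec X. a.a.(b.X + (0 + X) + a.b.X + a.b.X)) + (0 + (rec X. a.a.(b.X + (0 + X) + a.b.X + a.b.X))) + a.b.(rec X. a.a.(b.X + (0 + X) + a.b.X + a.b.X)) + a.b.(rec X. a.a.(b.X + (0 + X) + a.b.X + a.b.X))) ⊢ =a=> p2
  p2 = b.(rec X. a.a.(b.X + (0 + X) + a.b.X + a.b.X)) + (0 + (rec X. a.a.(b.X + (0 + X) + a.b.X + a.b.X))) + a.b.(rec X. a.a.(b.X + (0 + X) + a.b.X + a.b.X)) + a.b.(rec X. a.a.(b.X + (0 + X) + a.b.X + a.b.X)) ⊢ =a=> p1, =a=> p3, =b=> p0
  p3 = b.(rec X. a.a.(b.X + (0 + X) + a.b.X + a.b.X)) ⊢ =b=> p0
LTS(Q): 4 reachable states
  q0 = rec X. a.a.(b.X + (0 + X) + a.b.X) ⊢ =a=> q1
  q1 = a.(b.(rec X. a.a.(b.X + (0 + X) + a.b.X)) + (0 + (rec X. a.a.(b.X + (0 + X) + a.b.X))) + a.b.(rec X. a.a.(b.X + (0 + X) + a.b.X))) ⊢ =a=> q2
  q2 = b.(rec X. a.a.(b.X + (0 + X) + a.b.X)) + (0 + (rec X. a.a.(b.X + (0 + X) + a.b.X))) + a.b.(rec X. a.a.(b.X + (0 + X) + a.b.X)) ⊢ =a=> q1, =a=> q3, =b=> q0
  q3 = b.(rec X. a.a.(b.X + (0 + X) + a.b.X)) ⊢ =b=> q0
Bisimilarity quotient blocks:
  B0 = {p0, q0}
  B1 = {p1, q1}
  B2 = {p2, q2}
  B3 = {p3, q3}
p0 ∈ B0, q0 ∈ B0 → same block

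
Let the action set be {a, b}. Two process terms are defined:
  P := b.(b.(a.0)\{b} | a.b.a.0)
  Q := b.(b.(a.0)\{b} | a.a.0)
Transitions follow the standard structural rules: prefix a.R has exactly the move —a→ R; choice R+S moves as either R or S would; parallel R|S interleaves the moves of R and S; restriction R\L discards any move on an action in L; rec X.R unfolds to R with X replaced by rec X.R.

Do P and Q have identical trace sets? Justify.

P's transition system — 13 states:
  p0 = b.(b.(a.0)\{b} | a.b.a.0) | -b-> p1
  p1 = b.(a.0)\{b} | a.b.a.0 | -a-> p2, -b-> p3
  p2 = b.(a.0)\{b} | b.a.0 | -b-> p4, -b-> p5
  p3 = (a.0)\{b} | a.b.a.0 | -a-> p4, -a-> p6
  p4 = (a.0)\{b} | b.a.0 | -a-> p7, -b-> p8
  p5 = b.(a.0)\{b} | a.0 | -a-> p9, -b-> p8
  p6 = 0\{b} | a.b.a.0 | -a-> p7
  p7 = 0\{b} | b.a.0 | -b-> p10
  p8 = (a.0)\{b} | a.0 | -a-> p10, -a-> p11
  p9 = b.(a.0)\{b} | 0 | -b-> p11
  p10 = 0\{b} | a.0 | -a-> p12
  p11 = (a.0)\{b} | 0 | -a-> p12
  p12 = 0\{b} | 0 | stopped
Q's transition system — 10 states:
  q0 = b.(b.(a.0)\{b} | a.a.0) | -b-> q1
  q1 = b.(a.0)\{b} | a.a.0 | -a-> q2, -b-> q3
  q2 = b.(a.0)\{b} | a.0 | -a-> q4, -b-> q5
  q3 = (a.0)\{b} | a.a.0 | -a-> q5, -a-> q6
  q4 = b.(a.0)\{b} | 0 | -b-> q7
  q5 = (a.0)\{b} | a.0 | -a-> q7, -a-> q8
  q6 = 0\{b} | a.a.0 | -a-> q8
  q7 = (a.0)\{b} | 0 | -a-> q9
  q8 = 0\{b} | a.0 | -a-> q9
  q9 = 0\{b} | 0 | stopped
Trace ⟨babb⟩ through P, begin at {p0}:
  step 1 (b): {p1}
  step 2 (a): {p2}
  step 3 (b): {p4, p5}
  step 4 (b): {p8}
  — P admits the full trace.
Trace ⟨babb⟩ through Q, begin at {q0}:
  step 1 (b): {q1}
  step 2 (a): {q2}
  step 3 (b): {q5}
  step 4 (b): ∅ (Q stuck)

NO — witness ⟨babb⟩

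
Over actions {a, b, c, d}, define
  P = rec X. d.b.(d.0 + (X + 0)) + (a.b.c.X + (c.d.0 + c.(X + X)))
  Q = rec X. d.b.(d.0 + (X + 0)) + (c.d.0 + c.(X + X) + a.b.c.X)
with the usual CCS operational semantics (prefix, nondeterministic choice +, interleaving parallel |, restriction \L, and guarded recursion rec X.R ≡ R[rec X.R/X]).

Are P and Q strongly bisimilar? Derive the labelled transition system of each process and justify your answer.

Reachable graph of P (8 states):
  u0 = rec X. d.b.(d.0 + (X + 0)) + (a.b.c.X + (c.d.0 + c.(X + X))) :: —a→ u1, —c→ u2, —c→ u3, —d→ u4
  u1 = b.c.(rec X. d.b.(d.0 + (X + 0)) + (a.b.c.X + (c.d.0 + c.(X + X)))) :: —b→ u5
  u2 = (rec X. d.b.(d.0 + (X + 0)) + (a.b.c.X + (c.d.0 + c.(X + X)))) + (rec X. d.b.(d.0 + (X + 0)) + (a.b.c.X + (c.d.0 + c.(X + X)))) :: —a→ u1, —c→ u2, —c→ u3, —d→ u4
  u3 = d.0 :: —d→ u6
  u4 = b.(d.0 + ((rec X. d.b.(d.0 + (X + 0)) + (a.b.c.X + (c.d.0 + c.(X + X)))) + 0)) :: —b→ u7
  u5 = c.(rec X. d.b.(d.0 + (X + 0)) + (a.b.c.X + (c.d.0 + c.(X + X)))) :: —c→ u0
  u6 = 0 :: (no moves)
  u7 = d.0 + ((rec X. d.b.(d.0 + (X + 0)) + (a.b.c.X + (c.d.0 + c.(X + X)))) + 0) :: —a→ u1, —c→ u2, —c→ u3, —d→ u4, —d→ u6
Reachable graph of Q (8 states):
  v0 = rec X. d.b.(d.0 + (X + 0)) + (c.d.0 + c.(X + X) + a.b.c.X) :: —a→ v1, —c→ v2, —c→ v3, —d→ v4
  v1 = b.c.(rec X. d.b.(d.0 + (X + 0)) + (c.d.0 + c.(X + X) + a.b.c.X)) :: —b→ v5
  v2 = (rec X. d.b.(d.0 + (X + 0)) + (c.d.0 + c.(X + X) + a.b.c.X)) + (rec X. d.b.(d.0 + (X + 0)) + (c.d.0 + c.(X + X) + a.b.c.X)) :: —a→ v1, —c→ v2, —c→ v3, —d→ v4
  v3 = d.0 :: —d→ v6
  v4 = b.(d.0 + ((rec X. d.b.(d.0 + (X + 0)) + (c.d.0 + c.(X + X) + a.b.c.X)) + 0)) :: —b→ v7
  v5 = c.(rec X. d.b.(d.0 + (X + 0)) + (c.d.0 + c.(X + X) + a.b.c.X)) :: —c→ v0
  v6 = 0 :: (no moves)
  v7 = d.0 + ((rec X. d.b.(d.0 + (X + 0)) + (c.d.0 + c.(X + X) + a.b.c.X)) + 0) :: —a→ v1, —c→ v2, —c→ v3, —d→ v4, —d→ v6
Partition-refinement fixed point:
  B0 = {u0, u2, v0, v2}
  B1 = {u1, v1}
  B2 = {u5, v5}
  B3 = {u4, v4}
  B4 = {u7, v7}
  B5 = {u6, v6}
  B6 = {u3, v3}
u0 ∈ B0, v0 ∈ B0 → same block

P ~ Q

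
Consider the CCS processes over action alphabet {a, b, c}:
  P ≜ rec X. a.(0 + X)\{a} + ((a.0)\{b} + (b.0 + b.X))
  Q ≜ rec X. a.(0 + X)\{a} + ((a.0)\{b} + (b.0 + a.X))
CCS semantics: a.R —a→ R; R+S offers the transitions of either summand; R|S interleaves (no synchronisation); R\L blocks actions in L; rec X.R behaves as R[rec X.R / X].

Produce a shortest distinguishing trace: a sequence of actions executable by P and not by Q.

Reachable graph of P (6 states):
  p0 = rec X. a.(0 + X)\{a} + ((a.0)\{b} + (b.0 + b.X)) :: -a-> p1, -a-> p2, -b-> p0, -b-> p3
  p1 = (0 + (rec X. a.(0 + X)\{a} + ((a.0)\{b} + (b.0 + b.X))))\{a} :: -b-> p4, -b-> p5
  p2 = 0\{b} :: ·
  p3 = 0 :: ·
  p4 = (rec X. a.(0 + X)\{a} + ((a.0)\{b} + (b.0 + b.X)))\{a} :: -b-> p4, -b-> p5
  p5 = 0\{a} :: ·
Reachable graph of Q (5 states):
  q0 = rec X. a.(0 + X)\{a} + ((a.0)\{b} + (b.0 + a.X)) :: -a-> q0, -a-> q1, -a-> q2, -b-> q3
  q1 = (0 + (rec X. a.(0 + X)\{a} + ((a.0)\{b} + (b.0 + a.X))))\{a} :: -b-> q4
  q2 = 0\{b} :: ·
  q3 = 0 :: ·
  q4 = 0\{a} :: ·
Executing ba from P (initial set {p0}):
  step 1 (b): {p0, p3}
  step 2 (a): {p1, p2}
  ✓ P
Executing ba from Q (initial set {q0}):
  step 1 (b): {q3}
  step 2 (a): ∅ (Q stuck)

ba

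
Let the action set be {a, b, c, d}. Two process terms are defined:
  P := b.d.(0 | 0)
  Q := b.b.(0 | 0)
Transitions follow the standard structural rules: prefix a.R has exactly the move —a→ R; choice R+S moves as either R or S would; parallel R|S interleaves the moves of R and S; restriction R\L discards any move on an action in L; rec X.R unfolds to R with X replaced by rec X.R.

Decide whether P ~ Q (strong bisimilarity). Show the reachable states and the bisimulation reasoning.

P ≁ Q

Reachable graph of P (3 states):
  p0 = b.d.(0 | 0) → —b→ p1
  p1 = d.(0 | 0) → —d→ p2
  p2 = 0 | 0 → deadlocked
Reachable graph of Q (3 states):
  q0 = b.b.(0 | 0) → —b→ q1
  q1 = b.(0 | 0) → —b→ q2
  q2 = 0 | 0 → deadlocked
Partition-refinement fixed point:
  B0 = {p0}
  B1 = {p1}
  B2 = {p2, q2}
  B3 = {q0}
  B4 = {q1}
p0 ∈ B0, q0 ∈ B3 → different blocks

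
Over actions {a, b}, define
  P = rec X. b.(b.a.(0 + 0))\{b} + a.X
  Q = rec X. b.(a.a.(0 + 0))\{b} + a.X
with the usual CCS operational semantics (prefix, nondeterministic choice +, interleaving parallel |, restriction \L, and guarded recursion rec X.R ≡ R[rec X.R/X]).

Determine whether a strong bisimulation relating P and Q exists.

P's transition system — 2 states:
  u0 = rec X. b.(b.a.(0 + 0))\{b} + a.X :: --a--▸ u0, --b--▸ u1
  u1 = (b.a.(0 + 0))\{b} :: (no moves)
Q's transition system — 4 states:
  v0 = rec X. b.(a.a.(0 + 0))\{b} + a.X :: --a--▸ v0, --b--▸ v1
  v1 = (a.a.(0 + 0))\{b} :: --a--▸ v2
  v2 = (a.(0 + 0))\{b} :: --a--▸ v3
  v3 = (0 + 0)\{b} :: (no moves)
Bisimilarity quotient blocks:
  B0 = {u0}
  B1 = {u1, v3}
  B2 = {v0}
  B3 = {v1}
  B4 = {v2}
u0 ∈ B0, v0 ∈ B2 → different blocks

P ≁ Q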